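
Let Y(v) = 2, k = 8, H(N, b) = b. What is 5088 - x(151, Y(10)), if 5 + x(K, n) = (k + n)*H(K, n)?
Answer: 5073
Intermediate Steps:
x(K, n) = -5 + n*(8 + n) (x(K, n) = -5 + (8 + n)*n = -5 + n*(8 + n))
5088 - x(151, Y(10)) = 5088 - (-5 + 2² + 8*2) = 5088 - (-5 + 4 + 16) = 5088 - 1*15 = 5088 - 15 = 5073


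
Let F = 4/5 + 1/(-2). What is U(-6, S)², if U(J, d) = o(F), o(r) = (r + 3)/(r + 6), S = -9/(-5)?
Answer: 121/441 ≈ 0.27438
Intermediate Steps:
F = 3/10 (F = 4*(⅕) + 1*(-½) = ⅘ - ½ = 3/10 ≈ 0.30000)
S = 9/5 (S = -9*(-⅕) = 9/5 ≈ 1.8000)
o(r) = (3 + r)/(6 + r)
U(J, d) = 11/21 (U(J, d) = (3 + 3/10)/(6 + 3/10) = (33/10)/(63/10) = (10/63)*(33/10) = 11/21)
U(-6, S)² = (11/21)² = 121/441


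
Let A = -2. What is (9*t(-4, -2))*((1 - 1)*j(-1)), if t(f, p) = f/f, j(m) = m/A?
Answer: 0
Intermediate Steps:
j(m) = -m/2 (j(m) = m/(-2) = m*(-½) = -m/2)
t(f, p) = 1
(9*t(-4, -2))*((1 - 1)*j(-1)) = (9*1)*((1 - 1)*(-½*(-1))) = 9*(0*(½)) = 9*0 = 0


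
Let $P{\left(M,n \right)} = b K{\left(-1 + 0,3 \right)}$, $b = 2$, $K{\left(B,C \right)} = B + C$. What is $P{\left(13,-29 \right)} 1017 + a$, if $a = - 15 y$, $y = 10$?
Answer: $3918$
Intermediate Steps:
$a = -150$ ($a = \left(-15\right) 10 = -150$)
$P{\left(M,n \right)} = 4$ ($P{\left(M,n \right)} = 2 \left(\left(-1 + 0\right) + 3\right) = 2 \left(-1 + 3\right) = 2 \cdot 2 = 4$)
$P{\left(13,-29 \right)} 1017 + a = 4 \cdot 1017 - 150 = 4068 - 150 = 3918$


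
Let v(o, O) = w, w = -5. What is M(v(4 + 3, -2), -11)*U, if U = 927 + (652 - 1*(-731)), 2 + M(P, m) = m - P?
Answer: -18480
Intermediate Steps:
v(o, O) = -5
M(P, m) = -2 + m - P (M(P, m) = -2 + (m - P) = -2 + m - P)
U = 2310 (U = 927 + (652 + 731) = 927 + 1383 = 2310)
M(v(4 + 3, -2), -11)*U = (-2 - 11 - 1*(-5))*2310 = (-2 - 11 + 5)*2310 = -8*2310 = -18480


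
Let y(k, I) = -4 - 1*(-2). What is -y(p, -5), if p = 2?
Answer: 2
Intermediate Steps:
y(k, I) = -2 (y(k, I) = -4 + 2 = -2)
-y(p, -5) = -1*(-2) = 2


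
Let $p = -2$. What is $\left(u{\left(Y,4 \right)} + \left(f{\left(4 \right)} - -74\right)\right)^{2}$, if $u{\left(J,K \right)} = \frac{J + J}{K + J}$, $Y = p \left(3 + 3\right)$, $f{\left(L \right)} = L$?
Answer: $6561$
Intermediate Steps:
$Y = -12$ ($Y = - 2 \left(3 + 3\right) = \left(-2\right) 6 = -12$)
$u{\left(J,K \right)} = \frac{2 J}{J + K}$
$\left(u{\left(Y,4 \right)} + \left(f{\left(4 \right)} - -74\right)\right)^{2} = \left(2 \left(-12\right) \frac{1}{-12 + 4} + \left(4 - -74\right)\right)^{2} = \left(2 \left(-12\right) \frac{1}{-8} + \left(4 + 74\right)\right)^{2} = \left(2 \left(-12\right) \left(- \frac{1}{8}\right) + 78\right)^{2} = \left(3 + 78\right)^{2} = 81^{2} = 6561$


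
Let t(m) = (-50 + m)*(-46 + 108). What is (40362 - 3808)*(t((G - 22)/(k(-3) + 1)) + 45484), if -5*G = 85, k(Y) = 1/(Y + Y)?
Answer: 7216198248/5 ≈ 1.4432e+9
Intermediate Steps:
k(Y) = 1/(2*Y)
G = -17 (G = -⅕*85 = -17)
t(m) = -3100 + 62*m (t(m) = (-50 + m)*62 = -3100 + 62*m)
(40362 - 3808)*(t((G - 22)/(k(-3) + 1)) + 45484) = (40362 - 3808)*((-3100 + 62*((-17 - 22)/((½)/(-3) + 1))) + 45484) = 36554*((-3100 + 62*(-39/((½)*(-⅓) + 1))) + 45484) = 36554*((-3100 + 62*(-39/(-⅙ + 1))) + 45484) = 36554*((-3100 + 62*(-39/⅚)) + 45484) = 36554*((-3100 + 62*(-39*6/5)) + 45484) = 36554*((-3100 + 62*(-234/5)) + 45484) = 36554*((-3100 - 14508/5) + 45484) = 36554*(-30008/5 + 45484) = 36554*(197412/5) = 7216198248/5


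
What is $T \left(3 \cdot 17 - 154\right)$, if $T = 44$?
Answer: $-4532$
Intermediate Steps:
$T \left(3 \cdot 17 - 154\right) = 44 \left(3 \cdot 17 - 154\right) = 44 \left(51 - 154\right) = 44 \left(-103\right) = -4532$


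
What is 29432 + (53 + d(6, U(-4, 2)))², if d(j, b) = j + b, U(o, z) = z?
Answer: 33153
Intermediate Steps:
d(j, b) = b + j
29432 + (53 + d(6, U(-4, 2)))² = 29432 + (53 + (2 + 6))² = 29432 + (53 + 8)² = 29432 + 61² = 29432 + 3721 = 33153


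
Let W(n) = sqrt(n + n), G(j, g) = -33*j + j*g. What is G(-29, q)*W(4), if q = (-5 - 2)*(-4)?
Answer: 290*sqrt(2) ≈ 410.12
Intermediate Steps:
q = 28 (q = -7*(-4) = 28)
G(j, g) = -33*j + g*j
W(n) = sqrt(2)*sqrt(n) (W(n) = sqrt(2*n) = sqrt(2)*sqrt(n))
G(-29, q)*W(4) = (-29*(-33 + 28))*(sqrt(2)*sqrt(4)) = (-29*(-5))*(sqrt(2)*2) = 145*(2*sqrt(2)) = 290*sqrt(2)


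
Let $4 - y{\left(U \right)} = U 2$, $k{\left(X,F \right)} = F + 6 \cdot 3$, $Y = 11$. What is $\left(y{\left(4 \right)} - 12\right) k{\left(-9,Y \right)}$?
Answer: $-464$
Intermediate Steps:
$k{\left(X,F \right)} = 18 + F$ ($k{\left(X,F \right)} = F + 18 = 18 + F$)
$y{\left(U \right)} = 4 - 2 U$ ($y{\left(U \right)} = 4 - U 2 = 4 - 2 U$)
$\left(y{\left(4 \right)} - 12\right) k{\left(-9,Y \right)} = \left(\left(4 - 8\right) - 12\right) \left(18 + 11\right) = \left(\left(4 - 8\right) - 12\right) 29 = \left(-4 - 12\right) 29 = \left(-16\right) 29 = -464$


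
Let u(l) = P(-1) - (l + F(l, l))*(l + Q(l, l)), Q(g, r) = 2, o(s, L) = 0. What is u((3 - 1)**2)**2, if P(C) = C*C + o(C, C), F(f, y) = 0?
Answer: 529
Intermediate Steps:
P(C) = C**2 (P(C) = C*C + 0 = C**2 + 0 = C**2)
u(l) = 1 - l*(2 + l) (u(l) = (-1)**2 - (l + 0)*(l + 2) = 1 - l*(2 + l))
u((3 - 1)**2)**2 = (1 - ((3 - 1)**2)**2 - 2*(3 - 1)**2)**2 = (1 - (2**2)**2 - 2*2**2)**2 = (1 - 1*4**2 - 2*4)**2 = (1 - 1*16 - 8)**2 = (1 - 16 - 8)**2 = (-23)**2 = 529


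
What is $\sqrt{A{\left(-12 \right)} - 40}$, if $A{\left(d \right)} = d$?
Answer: $2 i \sqrt{13} \approx 7.2111 i$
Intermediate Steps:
$\sqrt{A{\left(-12 \right)} - 40} = \sqrt{-12 - 40} = \sqrt{-52} = 2 i \sqrt{13}$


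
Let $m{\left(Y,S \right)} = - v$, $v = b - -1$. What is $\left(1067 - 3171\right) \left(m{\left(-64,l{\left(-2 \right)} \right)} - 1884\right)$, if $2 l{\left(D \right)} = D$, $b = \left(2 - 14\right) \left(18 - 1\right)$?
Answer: $3536824$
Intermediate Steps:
$b = -204$ ($b = \left(-12\right) 17 = -204$)
$l{\left(D \right)} = \frac{D}{2}$
$v = -203$ ($v = -204 - -1 = -204 + 1 = -203$)
$m{\left(Y,S \right)} = 203$ ($m{\left(Y,S \right)} = \left(-1\right) \left(-203\right) = 203$)
$\left(1067 - 3171\right) \left(m{\left(-64,l{\left(-2 \right)} \right)} - 1884\right) = \left(1067 - 3171\right) \left(203 - 1884\right) = \left(-2104\right) \left(-1681\right) = 3536824$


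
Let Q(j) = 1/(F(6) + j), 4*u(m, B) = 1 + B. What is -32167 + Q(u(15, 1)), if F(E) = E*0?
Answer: -32165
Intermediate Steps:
F(E) = 0
u(m, B) = 1/4 + B/4 (u(m, B) = (1 + B)/4 = 1/4 + B/4)
Q(j) = 1/j (Q(j) = 1/(0 + j) = 1/j)
-32167 + Q(u(15, 1)) = -32167 + 1/(1/4 + (1/4)*1) = -32167 + 1/(1/4 + 1/4) = -32167 + 1/(1/2) = -32167 + 2 = -32165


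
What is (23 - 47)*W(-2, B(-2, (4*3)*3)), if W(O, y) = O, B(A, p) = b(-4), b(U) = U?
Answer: 48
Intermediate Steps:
B(A, p) = -4
(23 - 47)*W(-2, B(-2, (4*3)*3)) = (23 - 47)*(-2) = -24*(-2) = 48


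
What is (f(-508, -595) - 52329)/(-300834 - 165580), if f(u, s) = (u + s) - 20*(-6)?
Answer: 26656/233207 ≈ 0.11430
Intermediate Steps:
f(u, s) = 120 + s + u (f(u, s) = (s + u) + 120 = 120 + s + u)
(f(-508, -595) - 52329)/(-300834 - 165580) = ((120 - 595 - 508) - 52329)/(-300834 - 165580) = (-983 - 52329)/(-466414) = -53312*(-1/466414) = 26656/233207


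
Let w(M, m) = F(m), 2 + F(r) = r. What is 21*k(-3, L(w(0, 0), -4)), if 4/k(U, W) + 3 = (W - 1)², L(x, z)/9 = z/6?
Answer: 42/23 ≈ 1.8261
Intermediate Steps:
F(r) = -2 + r
w(M, m) = -2 + m
L(x, z) = 3*z/2 (L(x, z) = 9*(z/6) = 3*z/2)
k(U, W) = 4/(-3 + (-1 + W)²) (k(U, W) = 4/(-3 + (W - 1)²) = 4/(-3 + (-1 + W)²))
21*k(-3, L(w(0, 0), -4)) = 21*(4/(-3 + (-1 + (3/2)*(-4))²)) = 21*(4/(-3 + (-1 - 6)²)) = 21*(4/(-3 + (-7)²)) = 21*(4/(-3 + 49)) = 21*(4/46) = 21*(4*(1/46)) = 21*(2/23) = 42/23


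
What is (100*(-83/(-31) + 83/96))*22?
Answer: 2898775/372 ≈ 7792.4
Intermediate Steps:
(100*(-83/(-31) + 83/96))*22 = (100*(-83*(-1/31) + 83*(1/96)))*22 = (100*(83/31 + 83/96))*22 = (100*(10541/2976))*22 = (263525/744)*22 = 2898775/372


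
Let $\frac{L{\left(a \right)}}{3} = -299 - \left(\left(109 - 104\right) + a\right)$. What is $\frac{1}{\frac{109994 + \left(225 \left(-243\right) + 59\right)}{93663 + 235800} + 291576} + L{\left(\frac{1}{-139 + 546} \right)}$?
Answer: $- \frac{35657544164939901}{39097868539862} \approx -912.01$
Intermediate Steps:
$L{\left(a \right)} = -912 - 3 a$ ($L{\left(a \right)} = 3 \left(-299 - \left(\left(109 - 104\right) + a\right)\right) = 3 \left(-299 - \left(5 + a\right)\right) = 3 \left(-304 - a\right) = -912 - 3 a$)
$\frac{1}{\frac{109994 + \left(225 \left(-243\right) + 59\right)}{93663 + 235800} + 291576} + L{\left(\frac{1}{-139 + 546} \right)} = \frac{1}{\frac{109994 + \left(225 \left(-243\right) + 59\right)}{93663 + 235800} + 291576} - \left(912 + \frac{3}{-139 + 546}\right) = \frac{1}{\frac{109994 + \left(-54675 + 59\right)}{329463} + 291576} - \left(912 + \frac{3}{407}\right) = \frac{1}{\left(109994 - 54616\right) \frac{1}{329463} + 291576} - \frac{371187}{407} = \frac{1}{55378 \cdot \frac{1}{329463} + 291576} - \frac{371187}{407} = \frac{1}{\frac{55378}{329463} + 291576} - \frac{371187}{407} = \frac{1}{\frac{96063559066}{329463}} - \frac{371187}{407} = \frac{329463}{96063559066} - \frac{371187}{407} = - \frac{35657544164939901}{39097868539862}$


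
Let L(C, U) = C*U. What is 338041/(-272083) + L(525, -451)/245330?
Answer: -29470810171/13350024478 ≈ -2.2075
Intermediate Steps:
338041/(-272083) + L(525, -451)/245330 = 338041/(-272083) + (525*(-451))/245330 = 338041*(-1/272083) - 236775*1/245330 = -338041/272083 - 47355/49066 = -29470810171/13350024478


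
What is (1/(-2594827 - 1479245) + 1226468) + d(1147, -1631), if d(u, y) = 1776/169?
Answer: 844452736022327/688518168 ≈ 1.2265e+6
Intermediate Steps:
d(u, y) = 1776/169 (d(u, y) = 1776*(1/169) = 1776/169)
(1/(-2594827 - 1479245) + 1226468) + d(1147, -1631) = (1/(-2594827 - 1479245) + 1226468) + 1776/169 = (1/(-4074072) + 1226468) + 1776/169 = (-1/4074072 + 1226468) + 1776/169 = 4996718937695/4074072 + 1776/169 = 844452736022327/688518168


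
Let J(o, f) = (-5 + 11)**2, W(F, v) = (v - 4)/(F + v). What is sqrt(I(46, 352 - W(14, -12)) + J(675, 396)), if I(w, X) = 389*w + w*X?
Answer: sqrt(34490) ≈ 185.71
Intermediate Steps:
W(F, v) = (-4 + v)/(F + v)
J(o, f) = 36 (J(o, f) = 6**2 = 36)
I(w, X) = 389*w + X*w
sqrt(I(46, 352 - W(14, -12)) + J(675, 396)) = sqrt(46*(389 + (352 - (-4 - 12)/(14 - 12))) + 36) = sqrt(46*(389 + (352 - (-16)/2)) + 36) = sqrt(46*(389 + (352 - 1*(-8))) + 36) = sqrt(46*(389 + (352 + 8)) + 36) = sqrt(46*(389 + 360) + 36) = sqrt(46*749 + 36) = sqrt(34454 + 36) = sqrt(34490)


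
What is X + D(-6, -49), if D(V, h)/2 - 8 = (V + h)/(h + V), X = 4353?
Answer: 4371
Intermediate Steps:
D(V, h) = 18 (D(V, h) = 16 + 2*((V + h)/(h + V)) = 16 + 2*((V + h)/(V + h)) = 16 + 2*1 = 16 + 2 = 18)
X + D(-6, -49) = 4353 + 18 = 4371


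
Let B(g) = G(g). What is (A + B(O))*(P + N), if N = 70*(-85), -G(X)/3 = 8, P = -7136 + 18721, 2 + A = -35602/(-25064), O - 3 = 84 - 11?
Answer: -1735754685/12532 ≈ -1.3851e+5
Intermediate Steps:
O = 76 (O = 3 + (84 - 11) = 3 + 73 = 76)
A = -7263/12532 (A = -2 - 35602/(-25064) = -2 - 35602*(-1/25064) = -2 + 17801/12532 = -7263/12532 ≈ -0.57956)
P = 11585
G(X) = -24 (G(X) = -3*8 = -24)
B(g) = -24
N = -5950
(A + B(O))*(P + N) = (-7263/12532 - 24)*(11585 - 5950) = -308031/12532*5635 = -1735754685/12532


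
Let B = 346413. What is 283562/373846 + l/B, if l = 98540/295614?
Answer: 659956156972771/870080111082963 ≈ 0.75850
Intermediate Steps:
l = 49270/147807 (l = 98540*(1/295614) = 49270/147807 ≈ 0.33334)
283562/373846 + l/B = 283562/373846 + (49270/147807)/346413 = 283562*(1/373846) + (49270/147807)*(1/346413) = 141781/186923 + 49270/51202266291 = 659956156972771/870080111082963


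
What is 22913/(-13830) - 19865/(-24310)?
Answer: -14114104/16810365 ≈ -0.83961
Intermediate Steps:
22913/(-13830) - 19865/(-24310) = 22913*(-1/13830) - 19865*(-1/24310) = -22913/13830 + 3973/4862 = -14114104/16810365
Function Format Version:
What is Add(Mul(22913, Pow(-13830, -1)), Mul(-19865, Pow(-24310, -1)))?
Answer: Rational(-14114104, 16810365) ≈ -0.83961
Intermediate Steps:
Add(Mul(22913, Pow(-13830, -1)), Mul(-19865, Pow(-24310, -1))) = Add(Mul(22913, Rational(-1, 13830)), Mul(-19865, Rational(-1, 24310))) = Add(Rational(-22913, 13830), Rational(3973, 4862)) = Rational(-14114104, 16810365)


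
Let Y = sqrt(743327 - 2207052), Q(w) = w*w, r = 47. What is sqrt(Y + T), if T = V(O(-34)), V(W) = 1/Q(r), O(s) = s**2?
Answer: sqrt(1 + 11045*I*sqrt(58549))/47 ≈ 24.595 + 24.595*I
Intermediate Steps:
Q(w) = w**2
Y = 5*I*sqrt(58549) (Y = sqrt(-1463725) = 5*I*sqrt(58549) ≈ 1209.8*I)
V(W) = 1/2209 (V(W) = 1/(47**2) = 1/2209)
T = 1/2209 ≈ 0.00045269
sqrt(Y + T) = sqrt(5*I*sqrt(58549) + 1/2209) = sqrt(1/2209 + 5*I*sqrt(58549))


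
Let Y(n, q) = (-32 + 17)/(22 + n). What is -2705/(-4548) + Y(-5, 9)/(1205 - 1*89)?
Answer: 355910/599199 ≈ 0.59398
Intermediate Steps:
Y(n, q) = -15/(22 + n)
-2705/(-4548) + Y(-5, 9)/(1205 - 1*89) = -2705/(-4548) + (-15/(22 - 5))/(1205 - 1*89) = -2705*(-1/4548) + (-15/17)/(1205 - 89) = 2705/4548 - 15*1/17/1116 = 2705/4548 - 15/17*1/1116 = 2705/4548 - 5/6324 = 355910/599199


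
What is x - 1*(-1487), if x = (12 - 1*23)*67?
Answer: 750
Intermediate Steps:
x = -737 (x = (12 - 23)*67 = -11*67 = -737)
x - 1*(-1487) = -737 - 1*(-1487) = -737 + 1487 = 750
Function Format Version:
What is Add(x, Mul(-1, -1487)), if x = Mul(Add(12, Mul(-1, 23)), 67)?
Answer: 750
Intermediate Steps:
x = -737 (x = Mul(Add(12, -23), 67) = Mul(-11, 67) = -737)
Add(x, Mul(-1, -1487)) = Add(-737, Mul(-1, -1487)) = Add(-737, 1487) = 750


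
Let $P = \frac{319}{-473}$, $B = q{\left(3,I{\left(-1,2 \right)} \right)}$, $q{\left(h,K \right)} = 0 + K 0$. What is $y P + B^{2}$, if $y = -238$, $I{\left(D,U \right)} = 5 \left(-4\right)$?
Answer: $\frac{6902}{43} \approx 160.51$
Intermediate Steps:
$I{\left(D,U \right)} = -20$
$q{\left(h,K \right)} = 0$ ($q{\left(h,K \right)} = 0 + 0 = 0$)
$B = 0$
$P = - \frac{29}{43}$ ($P = 319 \left(- \frac{1}{473}\right) = - \frac{29}{43} \approx -0.67442$)
$y P + B^{2} = \left(-238\right) \left(- \frac{29}{43}\right) + 0^{2} = \frac{6902}{43} + 0 = \frac{6902}{43}$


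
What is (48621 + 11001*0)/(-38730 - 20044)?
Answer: -48621/58774 ≈ -0.82725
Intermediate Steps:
(48621 + 11001*0)/(-38730 - 20044) = (48621 + 0)/(-58774) = 48621*(-1/58774) = -48621/58774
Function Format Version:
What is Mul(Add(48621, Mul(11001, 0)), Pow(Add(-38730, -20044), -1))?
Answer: Rational(-48621, 58774) ≈ -0.82725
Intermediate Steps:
Mul(Add(48621, Mul(11001, 0)), Pow(Add(-38730, -20044), -1)) = Mul(Add(48621, 0), Pow(-58774, -1)) = Mul(48621, Rational(-1, 58774)) = Rational(-48621, 58774)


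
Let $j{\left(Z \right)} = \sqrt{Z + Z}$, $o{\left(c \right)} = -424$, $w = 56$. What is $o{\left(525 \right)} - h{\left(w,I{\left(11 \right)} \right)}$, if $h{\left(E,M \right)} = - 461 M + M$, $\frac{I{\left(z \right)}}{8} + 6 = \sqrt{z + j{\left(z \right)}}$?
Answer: $-22504 + 3680 \sqrt{11 + \sqrt{22}} \approx -7927.1$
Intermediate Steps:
$j{\left(Z \right)} = \sqrt{2} \sqrt{Z}$ ($j{\left(Z \right)} = \sqrt{2 Z} = \sqrt{2} \sqrt{Z}$)
$I{\left(z \right)} = -48 + 8 \sqrt{z + \sqrt{2} \sqrt{z}}$
$h{\left(E,M \right)} = - 460 M$
$o{\left(525 \right)} - h{\left(w,I{\left(11 \right)} \right)} = -424 - - 460 \left(-48 + 8 \sqrt{11 + \sqrt{2} \sqrt{11}}\right) = -424 - - 460 \left(-48 + 8 \sqrt{11 + \sqrt{22}}\right) = -424 - \left(22080 - 3680 \sqrt{11 + \sqrt{22}}\right) = -22504 + 3680 \sqrt{11 + \sqrt{22}}$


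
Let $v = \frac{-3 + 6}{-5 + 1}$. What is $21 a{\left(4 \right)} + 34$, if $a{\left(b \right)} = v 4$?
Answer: $-29$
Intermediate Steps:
$v = - \frac{3}{4}$ ($v = \frac{3}{-4} = 3 \left(- \frac{1}{4}\right) = - \frac{3}{4} \approx -0.75$)
$a{\left(b \right)} = -3$ ($a{\left(b \right)} = \left(- \frac{3}{4}\right) 4 = -3$)
$21 a{\left(4 \right)} + 34 = 21 \left(-3\right) + 34 = -63 + 34 = -29$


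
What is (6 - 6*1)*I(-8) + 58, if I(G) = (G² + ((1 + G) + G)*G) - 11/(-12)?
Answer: 58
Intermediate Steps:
I(G) = 11/12 + G² + G*(1 + 2*G) (I(G) = (G² + (1 + 2*G)*G) - 11*(-1/12) = (G² + G*(1 + 2*G)) + 11/12 = 11/12 + G² + G*(1 + 2*G))
(6 - 6*1)*I(-8) + 58 = (6 - 6*1)*(11/12 - 8 + 3*(-8)²) + 58 = (6 - 6)*(11/12 - 8 + 3*64) + 58 = 0*(11/12 - 8 + 192) + 58 = 0*(2219/12) + 58 = 0 + 58 = 58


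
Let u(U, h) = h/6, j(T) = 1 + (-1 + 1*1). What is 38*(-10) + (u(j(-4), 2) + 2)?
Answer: -1133/3 ≈ -377.67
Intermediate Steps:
j(T) = 1 (j(T) = 1 + (-1 + 1) = 1 + 0 = 1)
u(U, h) = h/6 (u(U, h) = h*(1/6) = h/6)
38*(-10) + (u(j(-4), 2) + 2) = 38*(-10) + ((1/6)*2 + 2) = -380 + (1/3 + 2) = -380 + 7/3 = -1133/3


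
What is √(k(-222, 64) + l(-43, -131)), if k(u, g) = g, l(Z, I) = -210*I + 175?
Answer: √27749 ≈ 166.58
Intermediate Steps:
l(Z, I) = 175 - 210*I
√(k(-222, 64) + l(-43, -131)) = √(64 + (175 - 210*(-131))) = √(64 + (175 + 27510)) = √(64 + 27685) = √27749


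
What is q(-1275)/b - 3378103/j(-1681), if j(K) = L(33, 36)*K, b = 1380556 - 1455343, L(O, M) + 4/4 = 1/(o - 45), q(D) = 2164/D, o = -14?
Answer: -1266980503590179/641156429700 ≈ -1976.1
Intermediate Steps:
L(O, M) = -60/59 (L(O, M) = -1 + 1/(-14 - 45) = -1 + 1/(-59) = -1 - 1/59 = -60/59)
b = -74787
j(K) = -60*K/59
q(-1275)/b - 3378103/j(-1681) = (2164/(-1275))/(-74787) - 3378103/((-60/59*(-1681))) = (2164*(-1/1275))*(-1/74787) - 3378103/100860/59 = -2164/1275*(-1/74787) - 3378103*59/100860 = 2164/95353425 - 199308077/100860 = -1266980503590179/641156429700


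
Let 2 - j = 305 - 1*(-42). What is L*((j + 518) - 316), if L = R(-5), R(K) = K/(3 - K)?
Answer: 715/8 ≈ 89.375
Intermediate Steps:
j = -345 (j = 2 - (305 - 1*(-42)) = 2 - (305 + 42) = 2 - 1*347 = 2 - 347 = -345)
L = -5/8 (L = -1*(-5)/(-3 - 5) = -1*(-5)/(-8) = -1*(-5)*(-⅛) = -5/8 ≈ -0.62500)
L*((j + 518) - 316) = -5*((-345 + 518) - 316)/8 = -5*(173 - 316)/8 = -5/8*(-143) = 715/8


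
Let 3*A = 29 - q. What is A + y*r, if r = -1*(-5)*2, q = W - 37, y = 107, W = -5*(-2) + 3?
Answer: 3263/3 ≈ 1087.7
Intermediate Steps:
W = 13 (W = 10 + 3 = 13)
q = -24 (q = 13 - 37 = -24)
A = 53/3 (A = (29 - 1*(-24))/3 = (29 + 24)/3 = (1/3)*53 = 53/3 ≈ 17.667)
r = 10 (r = 5*2 = 10)
A + y*r = 53/3 + 107*10 = 53/3 + 1070 = 3263/3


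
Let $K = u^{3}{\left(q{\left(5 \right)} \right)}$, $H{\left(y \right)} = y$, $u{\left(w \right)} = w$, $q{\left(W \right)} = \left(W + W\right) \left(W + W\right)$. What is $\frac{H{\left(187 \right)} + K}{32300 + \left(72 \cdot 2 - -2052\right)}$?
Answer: $\frac{1000187}{34496} \approx 28.994$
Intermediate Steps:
$q{\left(W \right)} = 4 W^{2}$ ($q{\left(W \right)} = 2 W 2 W = 4 W^{2}$)
$K = 1000000$ ($K = \left(4 \cdot 5^{2}\right)^{3} = \left(4 \cdot 25\right)^{3} = 100^{3} = 1000000$)
$\frac{H{\left(187 \right)} + K}{32300 + \left(72 \cdot 2 - -2052\right)} = \frac{187 + 1000000}{32300 + \left(72 \cdot 2 - -2052\right)} = \frac{1000187}{32300 + \left(144 + 2052\right)} = \frac{1000187}{32300 + 2196} = \frac{1000187}{34496}$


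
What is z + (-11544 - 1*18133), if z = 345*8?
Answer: -26917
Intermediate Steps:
z = 2760
z + (-11544 - 1*18133) = 2760 + (-11544 - 1*18133) = 2760 + (-11544 - 18133) = 2760 - 29677 = -26917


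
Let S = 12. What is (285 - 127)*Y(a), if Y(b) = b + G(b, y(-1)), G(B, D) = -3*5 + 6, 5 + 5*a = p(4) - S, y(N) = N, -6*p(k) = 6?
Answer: -9954/5 ≈ -1990.8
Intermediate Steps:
p(k) = -1 (p(k) = -1/6*6 = -1)
a = -18/5 (a = -1 + (-1 - 1*12)/5 = -1 + (-1 - 12)/5 = -1 + (1/5)*(-13) = -1 - 13/5 = -18/5 ≈ -3.6000)
G(B, D) = -9 (G(B, D) = -15 + 6 = -9)
Y(b) = -9 + b (Y(b) = b - 9 = -9 + b)
(285 - 127)*Y(a) = (285 - 127)*(-9 - 18/5) = 158*(-63/5) = -9954/5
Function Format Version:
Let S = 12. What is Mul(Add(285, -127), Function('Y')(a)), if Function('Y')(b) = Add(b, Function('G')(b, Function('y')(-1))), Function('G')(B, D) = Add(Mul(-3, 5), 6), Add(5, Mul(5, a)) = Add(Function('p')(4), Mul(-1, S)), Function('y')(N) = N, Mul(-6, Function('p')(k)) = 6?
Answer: Rational(-9954, 5) ≈ -1990.8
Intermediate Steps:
Function('p')(k) = -1 (Function('p')(k) = Mul(Rational(-1, 6), 6) = -1)
a = Rational(-18, 5) (a = Add(-1, Mul(Rational(1, 5), Add(-1, Mul(-1, 12)))) = Add(-1, Mul(Rational(1, 5), Add(-1, -12))) = Add(-1, Mul(Rational(1, 5), -13)) = Add(-1, Rational(-13, 5)) = Rational(-18, 5) ≈ -3.6000)
Function('G')(B, D) = -9 (Function('G')(B, D) = Add(-15, 6) = -9)
Function('Y')(b) = Add(-9, b) (Function('Y')(b) = Add(b, -9) = Add(-9, b))
Mul(Add(285, -127), Function('Y')(a)) = Mul(Add(285, -127), Add(-9, Rational(-18, 5))) = Mul(158, Rational(-63, 5)) = Rational(-9954, 5)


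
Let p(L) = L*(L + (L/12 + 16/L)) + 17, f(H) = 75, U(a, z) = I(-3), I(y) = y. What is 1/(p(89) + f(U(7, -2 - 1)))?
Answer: 12/104269 ≈ 0.00011509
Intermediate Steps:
U(a, z) = -3
p(L) = 17 + L*(16/L + 13*L/12) (p(L) = L*(L + (L*(1/12) + 16/L)) + 17 = L*(L + (L/12 + 16/L)) + 17 = L*(L + (16/L + L/12)) + 17 = L*(16/L + 13*L/12) + 17 = 17 + L*(16/L + 13*L/12))
1/(p(89) + f(U(7, -2 - 1))) = 1/((33 + (13/12)*89**2) + 75) = 1/((33 + (13/12)*7921) + 75) = 1/((33 + 102973/12) + 75) = 1/(103369/12 + 75) = 1/(104269/12) = 12/104269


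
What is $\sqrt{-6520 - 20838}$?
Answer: $i \sqrt{27358} \approx 165.4 i$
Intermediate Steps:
$\sqrt{-6520 - 20838} = \sqrt{-27358} = i \sqrt{27358}$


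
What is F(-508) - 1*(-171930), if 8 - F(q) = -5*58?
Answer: 172228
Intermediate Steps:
F(q) = 298 (F(q) = 8 - (-5)*58 = 8 - 1*(-290) = 8 + 290 = 298)
F(-508) - 1*(-171930) = 298 - 1*(-171930) = 298 + 171930 = 172228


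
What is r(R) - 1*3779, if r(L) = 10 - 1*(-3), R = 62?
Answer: -3766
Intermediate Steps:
r(L) = 13 (r(L) = 10 + 3 = 13)
r(R) - 1*3779 = 13 - 1*3779 = 13 - 3779 = -3766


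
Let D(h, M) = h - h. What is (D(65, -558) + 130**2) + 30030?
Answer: 46930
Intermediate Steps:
D(h, M) = 0
(D(65, -558) + 130**2) + 30030 = (0 + 130**2) + 30030 = (0 + 16900) + 30030 = 16900 + 30030 = 46930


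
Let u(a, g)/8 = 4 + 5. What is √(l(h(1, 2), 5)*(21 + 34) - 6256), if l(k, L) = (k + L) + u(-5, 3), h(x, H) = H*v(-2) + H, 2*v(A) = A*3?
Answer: 3*I*√249 ≈ 47.339*I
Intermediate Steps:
v(A) = 3*A/2 (v(A) = (A*3)/2 = (3*A)/2 = 3*A/2)
u(a, g) = 72 (u(a, g) = 8*(4 + 5) = 8*9 = 72)
h(x, H) = -2*H (h(x, H) = H*((3/2)*(-2)) + H = H*(-3) + H = -3*H + H = -2*H)
l(k, L) = 72 + L + k (l(k, L) = (k + L) + 72 = (L + k) + 72 = 72 + L + k)
√(l(h(1, 2), 5)*(21 + 34) - 6256) = √((72 + 5 - 2*2)*(21 + 34) - 6256) = √((72 + 5 - 4)*55 - 6256) = √(73*55 - 6256) = √(4015 - 6256) = √(-2241) = 3*I*√249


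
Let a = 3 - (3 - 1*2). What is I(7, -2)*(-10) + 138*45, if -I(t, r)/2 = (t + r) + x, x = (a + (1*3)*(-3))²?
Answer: 7290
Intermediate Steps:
a = 2 (a = 3 - (3 - 2) = 3 - 1*1 = 3 - 1 = 2)
x = 49 (x = (2 + (1*3)*(-3))² = (2 + 3*(-3))² = (2 - 9)² = (-7)² = 49)
I(t, r) = -98 - 2*r - 2*t (I(t, r) = -2*((t + r) + 49) = -2*((r + t) + 49) = -2*(49 + r + t) = -98 - 2*r - 2*t)
I(7, -2)*(-10) + 138*45 = (-98 - 2*(-2) - 2*7)*(-10) + 138*45 = (-98 + 4 - 14)*(-10) + 6210 = -108*(-10) + 6210 = 1080 + 6210 = 7290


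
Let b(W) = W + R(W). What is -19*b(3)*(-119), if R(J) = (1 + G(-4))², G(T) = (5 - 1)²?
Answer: 660212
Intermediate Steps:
G(T) = 16 (G(T) = 4² = 16)
R(J) = 289 (R(J) = (1 + 16)² = 17² = 289)
b(W) = 289 + W (b(W) = W + 289 = 289 + W)
-19*b(3)*(-119) = -19*(289 + 3)*(-119) = -19*292*(-119) = -5548*(-119) = 660212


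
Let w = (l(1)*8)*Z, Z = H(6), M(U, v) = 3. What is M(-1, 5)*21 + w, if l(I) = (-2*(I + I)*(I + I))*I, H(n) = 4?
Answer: -193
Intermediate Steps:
Z = 4
l(I) = -8*I³ (l(I) = (-2*2*I*2*I)*I = (-8*I²)*I = -8*I³)
w = -256 (w = (-8*1³*8)*4 = (-8*1*8)*4 = -8*8*4 = -64*4 = -256)
M(-1, 5)*21 + w = 3*21 - 256 = 63 - 256 = -193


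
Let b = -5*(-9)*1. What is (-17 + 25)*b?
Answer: 360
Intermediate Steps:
b = 45 (b = 45*1 = 45)
(-17 + 25)*b = (-17 + 25)*45 = 8*45 = 360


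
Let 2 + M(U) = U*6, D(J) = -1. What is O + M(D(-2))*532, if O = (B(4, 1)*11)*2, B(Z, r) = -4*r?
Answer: -4344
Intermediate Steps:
M(U) = -2 + 6*U (M(U) = -2 + U*6 = -2 + 6*U)
O = -88 (O = (-4*1*11)*2 = -4*11*2 = -44*2 = -88)
O + M(D(-2))*532 = -88 + (-2 + 6*(-1))*532 = -88 + (-2 - 6)*532 = -88 - 8*532 = -88 - 4256 = -4344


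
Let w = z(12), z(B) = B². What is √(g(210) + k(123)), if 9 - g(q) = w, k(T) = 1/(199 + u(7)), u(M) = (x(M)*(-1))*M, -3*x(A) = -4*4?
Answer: 8*I*√496155/485 ≈ 11.619*I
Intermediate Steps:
w = 144 (w = 12² = 144)
x(A) = 16/3 (x(A) = -(-4)*4/3 = -⅓*(-16) = 16/3)
u(M) = -16*M/3 (u(M) = ((16/3)*(-1))*M = -16*M/3)
k(T) = 3/485 (k(T) = 1/(199 - 16/3*7) = 1/(199 - 112/3) = 1/(485/3) = 3/485)
g(q) = -135 (g(q) = 9 - 1*144 = 9 - 144 = -135)
√(g(210) + k(123)) = √(-135 + 3/485) = √(-65472/485) = 8*I*√496155/485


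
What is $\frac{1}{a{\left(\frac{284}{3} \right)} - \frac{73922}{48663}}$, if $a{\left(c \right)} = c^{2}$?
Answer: $\frac{48663}{436033070} \approx 0.0001116$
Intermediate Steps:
$\frac{1}{a{\left(\frac{284}{3} \right)} - \frac{73922}{48663}} = \frac{1}{\left(\frac{284}{3}\right)^{2} - \frac{73922}{48663}} = \frac{1}{\frac{80656}{9} - \frac{73922}{48663}} = \frac{1}{\frac{436033070}{48663}} = \frac{48663}{436033070}$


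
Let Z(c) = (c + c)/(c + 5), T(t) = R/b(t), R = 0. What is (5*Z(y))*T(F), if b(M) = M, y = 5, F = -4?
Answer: 0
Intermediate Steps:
T(t) = 0 (T(t) = 0/t = 0)
Z(c) = 2*c/(5 + c) (Z(c) = (2*c)/(5 + c) = 2*c/(5 + c))
(5*Z(y))*T(F) = (5*(2*5/(5 + 5)))*0 = (5*(2*5/10))*0 = (5*(2*5*(⅒)))*0 = (5*1)*0 = 5*0 = 0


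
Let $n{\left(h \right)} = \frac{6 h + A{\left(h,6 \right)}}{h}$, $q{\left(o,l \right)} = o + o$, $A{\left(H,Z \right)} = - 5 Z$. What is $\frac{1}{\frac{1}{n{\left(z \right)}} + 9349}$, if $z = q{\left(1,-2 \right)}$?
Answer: $\frac{9}{84140} \approx 0.00010696$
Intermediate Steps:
$q{\left(o,l \right)} = 2 o$
$z = 2$ ($z = 2 \cdot 1 = 2$)
$n{\left(h \right)} = \frac{-30 + 6 h}{h}$ ($n{\left(h \right)} = \frac{6 h - 30}{h} = \frac{-30 + 6 h}{h}$)
$\frac{1}{\frac{1}{n{\left(z \right)}} + 9349} = \frac{1}{\frac{1}{6 - \frac{30}{2}} + 9349} = \frac{1}{\frac{1}{6 - 15} + 9349} = \frac{1}{\frac{1}{-9} + 9349} = \frac{1}{- \frac{1}{9} + 9349} = \frac{1}{\frac{84140}{9}} = \frac{9}{84140}$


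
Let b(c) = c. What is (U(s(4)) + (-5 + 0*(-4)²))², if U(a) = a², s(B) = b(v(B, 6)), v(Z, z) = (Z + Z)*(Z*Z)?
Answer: 268271641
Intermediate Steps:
v(Z, z) = 2*Z³ (v(Z, z) = (2*Z)*Z² = 2*Z³)
s(B) = 2*B³
(U(s(4)) + (-5 + 0*(-4)²))² = ((2*4³)² + (-5 + 0*(-4)²))² = ((2*64)² + (-5 + 0*16))² = (128² + (-5 + 0))² = (16384 - 5)² = 16379² = 268271641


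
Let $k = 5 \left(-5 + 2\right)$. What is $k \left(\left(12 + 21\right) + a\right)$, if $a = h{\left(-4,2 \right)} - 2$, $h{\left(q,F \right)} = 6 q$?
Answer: $-105$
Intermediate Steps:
$a = -26$ ($a = 6 \left(-4\right) - 2 = -24 - 2 = -26$)
$k = -15$ ($k = 5 \left(-3\right) = -15$)
$k \left(\left(12 + 21\right) + a\right) = - 15 \left(\left(12 + 21\right) - 26\right) = - 15 \left(33 - 26\right) = \left(-15\right) 7 = -105$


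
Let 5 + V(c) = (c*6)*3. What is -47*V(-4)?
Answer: 3619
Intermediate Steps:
V(c) = -5 + 18*c (V(c) = -5 + (c*6)*3 = -5 + (6*c)*3 = -5 + 18*c)
-47*V(-4) = -47*(-5 + 18*(-4)) = -47*(-5 - 72) = -47*(-77) = 3619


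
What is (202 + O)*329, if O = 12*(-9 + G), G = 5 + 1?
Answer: 54614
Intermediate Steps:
G = 6
O = -36 (O = 12*(-9 + 6) = 12*(-3) = -36)
(202 + O)*329 = (202 - 36)*329 = 166*329 = 54614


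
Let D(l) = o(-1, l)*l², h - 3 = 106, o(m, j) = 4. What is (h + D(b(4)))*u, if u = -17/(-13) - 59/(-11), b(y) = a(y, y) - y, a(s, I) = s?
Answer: 103986/143 ≈ 727.17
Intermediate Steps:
b(y) = 0 (b(y) = y - y = 0)
h = 109 (h = 3 + 106 = 109)
u = 954/143 (u = -17*(-1/13) - 59*(-1/11) = 17/13 + 59/11 = 954/143 ≈ 6.6713)
D(l) = 4*l²
(h + D(b(4)))*u = (109 + 4*0²)*(954/143) = (109 + 4*0)*(954/143) = (109 + 0)*(954/143) = 109*(954/143) = 103986/143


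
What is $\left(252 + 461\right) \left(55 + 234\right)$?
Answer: $206057$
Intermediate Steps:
$\left(252 + 461\right) \left(55 + 234\right) = 713 \cdot 289 = 206057$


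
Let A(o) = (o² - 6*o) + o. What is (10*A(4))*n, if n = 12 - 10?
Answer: -80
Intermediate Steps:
A(o) = o² - 5*o
n = 2
(10*A(4))*n = (10*(4*(-5 + 4)))*2 = (10*(4*(-1)))*2 = (10*(-4))*2 = -40*2 = -80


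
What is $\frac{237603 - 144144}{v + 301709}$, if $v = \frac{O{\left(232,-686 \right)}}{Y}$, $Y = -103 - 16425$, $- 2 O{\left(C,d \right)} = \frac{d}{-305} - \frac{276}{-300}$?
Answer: $\frac{4711305573600}{15209271378433} \approx 0.30977$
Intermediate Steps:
$O{\left(C,d \right)} = - \frac{23}{50} + \frac{d}{610}$ ($O{\left(C,d \right)} = - \frac{\frac{d}{-305} - \frac{276}{-300}}{2} = - \frac{d \left(- \frac{1}{305}\right) - - \frac{23}{25}}{2} = - \frac{- \frac{d}{305} + \frac{23}{25}}{2} = - \frac{\frac{23}{25} - \frac{d}{305}}{2} = - \frac{23}{50} + \frac{d}{610}$)
$Y = -16528$ ($Y = -103 - 16425 = -16528$)
$v = \frac{4833}{50410400}$ ($v = \frac{- \frac{23}{50} + \frac{1}{610} \left(-686\right)}{-16528} = \left(- \frac{23}{50} - \frac{343}{305}\right) \left(- \frac{1}{16528}\right) = \left(- \frac{4833}{3050}\right) \left(- \frac{1}{16528}\right) = \frac{4833}{50410400} \approx 9.5873 \cdot 10^{-5}$)
$\frac{237603 - 144144}{v + 301709} = \frac{237603 - 144144}{\frac{4833}{50410400} + 301709} = \frac{237603 - 144144}{\frac{15209271378433}{50410400}} = 93459 \cdot \frac{50410400}{15209271378433} = \frac{4711305573600}{15209271378433}$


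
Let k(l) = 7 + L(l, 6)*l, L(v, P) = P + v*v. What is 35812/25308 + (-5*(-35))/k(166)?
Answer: 40963759172/28947916773 ≈ 1.4151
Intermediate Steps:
L(v, P) = P + v²
k(l) = 7 + l*(6 + l²) (k(l) = 7 + (6 + l²)*l = 7 + l*(6 + l²))
35812/25308 + (-5*(-35))/k(166) = 35812/25308 + (-5*(-35))/(7 + 166*(6 + 166²)) = 35812*(1/25308) + 175/(7 + 166*(6 + 27556)) = 8953/6327 + 175/(7 + 166*27562) = 8953/6327 + 175/(7 + 4575292) = 8953/6327 + 175/4575299 = 40963759172/28947916773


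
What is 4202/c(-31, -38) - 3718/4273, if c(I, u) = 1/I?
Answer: -556613244/4273 ≈ -1.3026e+5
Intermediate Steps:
4202/c(-31, -38) - 3718/4273 = 4202/(1/(-31)) - 3718/4273 = 4202/(-1/31) - 3718*1/4273 = 4202*(-31) - 3718/4273 = -130262 - 3718/4273 = -556613244/4273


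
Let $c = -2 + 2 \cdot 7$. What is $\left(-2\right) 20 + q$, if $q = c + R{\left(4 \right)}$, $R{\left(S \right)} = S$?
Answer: $-24$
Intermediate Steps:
$c = 12$ ($c = -2 + 14 = 12$)
$q = 16$ ($q = 12 + 4 = 16$)
$\left(-2\right) 20 + q = \left(-2\right) 20 + 16 = -40 + 16 = -24$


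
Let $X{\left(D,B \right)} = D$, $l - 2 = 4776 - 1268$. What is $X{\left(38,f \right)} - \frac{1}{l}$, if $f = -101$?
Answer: $\frac{133379}{3510} \approx 38.0$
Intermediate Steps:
$l = 3510$ ($l = 2 + \left(4776 - 1268\right) = 2 + 3508 = 3510$)
$X{\left(38,f \right)} - \frac{1}{l} = 38 - \frac{1}{3510} = \frac{133379}{3510}$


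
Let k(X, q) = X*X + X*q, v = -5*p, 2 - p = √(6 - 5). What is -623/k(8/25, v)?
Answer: 389375/936 ≈ 416.00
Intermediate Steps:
p = 1 (p = 2 - √(6 - 5) = 2 - √1 = 2 - 1*1 = 2 - 1 = 1)
v = -5 (v = -5*1 = -5)
k(X, q) = X² + X*q
-623/k(8/25, v) = -623*25/(8*(8/25 - 5)) = -623/((8/25)*(-117/25)) = -623/(-936/625) = -623*(-625/936) = 389375/936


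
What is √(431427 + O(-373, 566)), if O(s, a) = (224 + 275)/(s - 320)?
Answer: 2*√5755334431/231 ≈ 656.83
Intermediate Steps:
O(s, a) = 499/(-320 + s)
√(431427 + O(-373, 566)) = √(431427 + 499/(-320 - 373)) = √(431427 + 499/(-693)) = √(431427 + 499*(-1/693)) = √(431427 - 499/693) = √(298978412/693) = 2*√5755334431/231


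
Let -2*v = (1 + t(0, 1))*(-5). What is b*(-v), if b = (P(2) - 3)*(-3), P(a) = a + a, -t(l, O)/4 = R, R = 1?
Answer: -45/2 ≈ -22.500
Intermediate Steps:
t(l, O) = -4 (t(l, O) = -4*1 = -4)
P(a) = 2*a
v = -15/2 (v = -(1 - 4)*(-5)/2 = -(-3)*(-5)/2 = -1/2*15 = -15/2 ≈ -7.5000)
b = -3 (b = (2*2 - 3)*(-3) = (4 - 3)*(-3) = 1*(-3) = -3)
b*(-v) = -(-3)*(-15)/2 = -3*15/2 = -45/2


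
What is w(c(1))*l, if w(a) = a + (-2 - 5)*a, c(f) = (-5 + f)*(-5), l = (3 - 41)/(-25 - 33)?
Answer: -2280/29 ≈ -78.621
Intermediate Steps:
l = 19/29 (l = -38/(-58) = -38*(-1/58) = 19/29 ≈ 0.65517)
c(f) = 25 - 5*f
w(a) = -6*a (w(a) = a - 7*a = -6*a)
w(c(1))*l = -6*(25 - 5*1)*(19/29) = -6*(25 - 5)*(19/29) = -6*20*(19/29) = -120*19/29 = -2280/29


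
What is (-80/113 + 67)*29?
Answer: 217239/113 ≈ 1922.5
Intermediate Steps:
(-80/113 + 67)*29 = (7491/113)*29 = 217239/113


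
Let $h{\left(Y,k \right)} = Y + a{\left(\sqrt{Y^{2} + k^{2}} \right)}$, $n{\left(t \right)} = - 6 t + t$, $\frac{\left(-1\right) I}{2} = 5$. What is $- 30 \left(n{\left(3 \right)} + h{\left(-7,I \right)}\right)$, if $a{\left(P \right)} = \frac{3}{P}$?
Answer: $660 - \frac{90 \sqrt{149}}{149} \approx 652.63$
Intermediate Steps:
$I = -10$ ($I = \left(-2\right) 5 = -10$)
$n{\left(t \right)} = - 5 t$
$h{\left(Y,k \right)} = Y + \frac{3}{\sqrt{Y^{2} + k^{2}}}$
$- 30 \left(n{\left(3 \right)} + h{\left(-7,I \right)}\right) = - 30 \left(\left(-5\right) 3 - \left(7 - \frac{3}{\sqrt{\left(-7\right)^{2} + \left(-10\right)^{2}}}\right)\right) = - 30 \left(-15 - \left(7 - \frac{3}{\sqrt{49 + 100}}\right)\right) = - 30 \left(-15 - \left(7 - \frac{3}{\sqrt{149}}\right)\right) = - 30 \left(-15 - \left(7 - 3 \frac{\sqrt{149}}{149}\right)\right) = - 30 \left(-15 - \left(7 - \frac{3 \sqrt{149}}{149}\right)\right) = - 30 \left(-22 + \frac{3 \sqrt{149}}{149}\right) = 660 - \frac{90 \sqrt{149}}{149}$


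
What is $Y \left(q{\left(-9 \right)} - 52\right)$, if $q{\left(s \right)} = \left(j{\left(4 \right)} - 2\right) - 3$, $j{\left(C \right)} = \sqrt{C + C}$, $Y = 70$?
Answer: $-3990 + 140 \sqrt{2} \approx -3792.0$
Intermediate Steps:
$j{\left(C \right)} = \sqrt{2} \sqrt{C}$ ($j{\left(C \right)} = \sqrt{2 C} = \sqrt{2} \sqrt{C}$)
$q{\left(s \right)} = -5 + 2 \sqrt{2}$ ($q{\left(s \right)} = \left(\sqrt{2} \sqrt{4} - 2\right) - 3 = \left(\sqrt{2} \cdot 2 - 2\right) - 3 = \left(2 \sqrt{2} - 2\right) - 3 = \left(-2 + 2 \sqrt{2}\right) - 3 = -5 + 2 \sqrt{2}$)
$Y \left(q{\left(-9 \right)} - 52\right) = 70 \left(\left(-5 + 2 \sqrt{2}\right) - 52\right) = 70 \left(-57 + 2 \sqrt{2}\right) = -3990 + 140 \sqrt{2}$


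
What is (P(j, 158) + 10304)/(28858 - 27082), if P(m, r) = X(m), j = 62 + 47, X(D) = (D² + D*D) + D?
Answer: 34175/1776 ≈ 19.243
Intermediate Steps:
X(D) = D + 2*D² (X(D) = (D² + D²) + D = 2*D² + D = D + 2*D²)
j = 109
P(m, r) = m*(1 + 2*m)
(P(j, 158) + 10304)/(28858 - 27082) = (109*(1 + 2*109) + 10304)/(28858 - 27082) = (109*(1 + 218) + 10304)/1776 = (109*219 + 10304)*(1/1776) = (23871 + 10304)*(1/1776) = 34175*(1/1776) = 34175/1776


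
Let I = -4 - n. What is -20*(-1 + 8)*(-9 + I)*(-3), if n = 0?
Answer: -5460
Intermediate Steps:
I = -4 (I = -4 - 1*0 = -4 + 0 = -4)
-20*(-1 + 8)*(-9 + I)*(-3) = -20*(-1 + 8)*(-9 - 4)*(-3) = -140*(-13)*(-3) = -20*(-91)*(-3) = 1820*(-3) = -5460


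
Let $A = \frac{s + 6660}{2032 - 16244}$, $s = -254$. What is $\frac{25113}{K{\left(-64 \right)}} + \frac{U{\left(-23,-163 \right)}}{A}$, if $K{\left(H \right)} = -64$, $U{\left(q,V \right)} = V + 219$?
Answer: $- \frac{105904843}{204992} \approx -516.63$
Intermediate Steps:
$U{\left(q,V \right)} = 219 + V$
$A = - \frac{3203}{7106}$ ($A = \frac{-254 + 6660}{2032 - 16244} = \frac{6406}{-14212} = 6406 \left(- \frac{1}{14212}\right) = - \frac{3203}{7106} \approx -0.45075$)
$\frac{25113}{K{\left(-64 \right)}} + \frac{U{\left(-23,-163 \right)}}{A} = \frac{25113}{-64} + \frac{219 - 163}{- \frac{3203}{7106}} = 25113 \left(- \frac{1}{64}\right) + 56 \left(- \frac{7106}{3203}\right) = - \frac{25113}{64} - \frac{397936}{3203} = - \frac{105904843}{204992}$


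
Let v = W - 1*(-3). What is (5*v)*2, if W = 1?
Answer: 40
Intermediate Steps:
v = 4 (v = 1 - 1*(-3) = 1 + 3 = 4)
(5*v)*2 = (5*4)*2 = 20*2 = 40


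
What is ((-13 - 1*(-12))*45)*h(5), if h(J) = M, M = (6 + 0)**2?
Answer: -1620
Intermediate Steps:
M = 36 (M = 6**2 = 36)
h(J) = 36
((-13 - 1*(-12))*45)*h(5) = ((-13 - 1*(-12))*45)*36 = ((-13 + 12)*45)*36 = -1*45*36 = -45*36 = -1620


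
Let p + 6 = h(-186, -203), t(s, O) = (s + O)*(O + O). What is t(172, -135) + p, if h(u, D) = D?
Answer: -10199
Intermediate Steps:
t(s, O) = 2*O*(O + s) (t(s, O) = (O + s)*(2*O) = 2*O*(O + s))
p = -209 (p = -6 - 203 = -209)
t(172, -135) + p = 2*(-135)*(-135 + 172) - 209 = 2*(-135)*37 - 209 = -9990 - 209 = -10199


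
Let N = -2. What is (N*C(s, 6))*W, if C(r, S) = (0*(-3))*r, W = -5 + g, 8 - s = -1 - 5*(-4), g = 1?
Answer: 0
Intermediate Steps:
s = -11 (s = 8 - (-1 - 5*(-4)) = 8 - (-1 + 20) = 8 - 1*19 = 8 - 19 = -11)
W = -4 (W = -5 + 1 = -4)
C(r, S) = 0 (C(r, S) = 0*r = 0)
(N*C(s, 6))*W = -2*0*(-4) = 0*(-4) = 0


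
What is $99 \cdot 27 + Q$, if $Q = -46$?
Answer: $2627$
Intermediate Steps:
$99 \cdot 27 + Q = 99 \cdot 27 - 46 = 2673 - 46 = 2627$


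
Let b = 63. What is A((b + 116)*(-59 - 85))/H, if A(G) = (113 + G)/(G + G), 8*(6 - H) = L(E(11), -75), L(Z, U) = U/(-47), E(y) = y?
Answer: 1206161/14054364 ≈ 0.085821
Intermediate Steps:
L(Z, U) = -U/47 (L(Z, U) = U*(-1/47) = -U/47)
H = 2181/376 (H = 6 - (-1)*(-75)/376 = 6 - 1/8*75/47 = 6 - 75/376 = 2181/376 ≈ 5.8005)
A(G) = (113 + G)/(2*G) (A(G) = (113 + G)/((2*G)) = (113 + G)*(1/(2*G)) = (113 + G)/(2*G))
A((b + 116)*(-59 - 85))/H = ((113 + (63 + 116)*(-59 - 85))/(2*(((63 + 116)*(-59 - 85)))))/(2181/376) = ((113 + 179*(-144))/(2*((179*(-144)))))*(376/2181) = ((1/2)*(113 - 25776)/(-25776))*(376/2181) = ((1/2)*(-1/25776)*(-25663))*(376/2181) = (25663/51552)*(376/2181) = 1206161/14054364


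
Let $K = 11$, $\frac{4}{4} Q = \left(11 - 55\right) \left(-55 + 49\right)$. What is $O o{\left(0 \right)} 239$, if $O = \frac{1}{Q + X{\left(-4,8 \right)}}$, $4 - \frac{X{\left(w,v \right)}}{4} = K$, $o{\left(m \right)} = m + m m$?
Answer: $0$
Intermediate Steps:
$Q = 264$ ($Q = \left(11 - 55\right) \left(-55 + 49\right) = \left(-44\right) \left(-6\right) = 264$)
$o{\left(m \right)} = m + m^{2}$
$X{\left(w,v \right)} = -28$ ($X{\left(w,v \right)} = 16 - 44 = -28$)
$O = \frac{1}{236}$ ($O = \frac{1}{264 - 28} = \frac{1}{236} \approx 0.0042373$)
$O o{\left(0 \right)} 239 = \frac{0 \left(1 + 0\right) 239}{236} = \frac{0 \cdot 1 \cdot 239}{236} = \frac{0 \cdot 239}{236} = \frac{1}{236} \cdot 0 = 0$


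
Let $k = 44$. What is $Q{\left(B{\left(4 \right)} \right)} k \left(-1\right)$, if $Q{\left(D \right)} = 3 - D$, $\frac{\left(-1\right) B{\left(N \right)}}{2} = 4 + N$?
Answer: $-836$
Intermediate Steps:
$B{\left(N \right)} = -8 - 2 N$ ($B{\left(N \right)} = - 2 \left(4 + N\right) = -8 - 2 N$)
$Q{\left(B{\left(4 \right)} \right)} k \left(-1\right) = \left(3 - \left(-8 - 8\right)\right) 44 \left(-1\right) = \left(3 - -16\right) 44 \left(-1\right) = \left(3 + 16\right) 44 \left(-1\right) = 19 \cdot 44 \left(-1\right) = 836 \left(-1\right) = -836$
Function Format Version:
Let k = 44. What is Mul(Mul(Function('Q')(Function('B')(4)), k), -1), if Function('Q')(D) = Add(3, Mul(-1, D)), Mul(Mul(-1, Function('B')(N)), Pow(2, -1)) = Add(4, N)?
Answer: -836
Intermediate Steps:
Function('B')(N) = Add(-8, Mul(-2, N)) (Function('B')(N) = Mul(-2, Add(4, N)) = Add(-8, Mul(-2, N)))
Mul(Mul(Function('Q')(Function('B')(4)), k), -1) = Mul(Mul(Add(3, Mul(-1, Add(-8, Mul(-2, 4)))), 44), -1) = Mul(Mul(Add(3, Mul(-1, Add(-8, -8))), 44), -1) = Mul(Mul(Add(3, Mul(-1, -16)), 44), -1) = Mul(Mul(Add(3, 16), 44), -1) = Mul(Mul(19, 44), -1) = Mul(836, -1) = -836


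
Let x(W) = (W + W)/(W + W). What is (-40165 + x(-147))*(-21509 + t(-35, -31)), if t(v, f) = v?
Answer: 865293216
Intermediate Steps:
x(W) = 1 (x(W) = (2*W)/((2*W)) = (2*W)*(1/(2*W)) = 1)
(-40165 + x(-147))*(-21509 + t(-35, -31)) = (-40165 + 1)*(-21509 - 35) = -40164*(-21544) = 865293216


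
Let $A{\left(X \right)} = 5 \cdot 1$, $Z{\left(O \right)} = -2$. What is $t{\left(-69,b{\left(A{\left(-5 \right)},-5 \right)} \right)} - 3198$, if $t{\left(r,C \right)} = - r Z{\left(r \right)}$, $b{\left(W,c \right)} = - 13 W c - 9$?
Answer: $-3336$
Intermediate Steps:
$A{\left(X \right)} = 5$
$b{\left(W,c \right)} = -9 - 13 W c$ ($b{\left(W,c \right)} = - 13 W c - 9 = -9 - 13 W c$)
$t{\left(r,C \right)} = 2 r$ ($t{\left(r,C \right)} = - r \left(-2\right) = 2 r$)
$t{\left(-69,b{\left(A{\left(-5 \right)},-5 \right)} \right)} - 3198 = 2 \left(-69\right) - 3198 = -138 - 3198 = -3336$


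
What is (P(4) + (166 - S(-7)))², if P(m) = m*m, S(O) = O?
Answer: 35721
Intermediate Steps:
P(m) = m²
(P(4) + (166 - S(-7)))² = (4² + (166 - 1*(-7)))² = (16 + (166 + 7))² = (16 + 173)² = 189² = 35721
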